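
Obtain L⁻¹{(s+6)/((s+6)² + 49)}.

Using frequency shift: L⁻¹{(s-a)/((s-a)² + b²)} = e^(at)cos(bt). Here a=-6, b=7

Final answer: e^(-6t)·cos(7t)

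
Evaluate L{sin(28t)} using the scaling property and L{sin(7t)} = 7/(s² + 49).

Using L{f(at)} = (1/a)F(s/a) with a=4: L{sin(28t)} = (1/4) · 7/((s/4)² + 49) = (1/4) · 7·16/(s² + 784) = 28/(s² + 784)

Final answer: 28/(s² + 784)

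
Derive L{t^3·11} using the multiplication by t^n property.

L{11} = 11/s. d^1/ds^1[1/s] = -1/s². d^2/ds^2[1/s] = 2/s^3. d^3/ds^3[1/s] = -6/s^4. So L{t^3} = (-1)^{3}·-6/s^4 = 6/s^4. Then L{t^3·11} = 11·6/s^4 = 66/s^4

Final answer: 66/s^4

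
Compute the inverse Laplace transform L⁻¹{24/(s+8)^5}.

L⁻¹{n!/(s-a)^(n+1)} = t^n·e^(at), so L⁻¹{24/(s+8)^5} = t^4·e^(-8t)

Final answer: t^4·e^(-8t)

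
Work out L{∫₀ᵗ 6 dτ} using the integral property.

L{∫₀ᵗ f(τ)dτ} = F(s)/s with f(t) = 6. F(s) = 6/s, so L{∫₀ᵗ 6 dτ} = (6/s)/s = 6/s². (Check: ∫₀ᵗ 6 dτ = 6t.)

Final answer: 6/s²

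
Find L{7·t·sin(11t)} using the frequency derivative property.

L{sin(11t)} = 11/(s² + 121). By L{t·f(t)} = -F'(s): -d/ds[11/(s² + 121)] = -(11)·(-2s)/(s² + 121)² = 22s/(s² + 121)². Then L{7·t·sin(11t)} = 7·22s/(s² + 121)² = 154s/(s² + 121)²

Final answer: 154s/(s² + 121)²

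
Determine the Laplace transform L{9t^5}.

L{9t^5} = 9 · L{t^5} = 9 · 120/s^6 = 1080/s^6

Final answer: 1080/s^6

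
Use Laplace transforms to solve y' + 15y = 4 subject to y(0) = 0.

sY + 15Y = 4/s. Y = 4/(s(s+15)). Partial fractions: Y = 4/15/s - 4/15/(s+15)

Final answer: y(t) = 4/15(1 - e^(-15t))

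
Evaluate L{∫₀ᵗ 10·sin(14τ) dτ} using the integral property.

L{∫₀ᵗ f(τ)dτ} = F(s)/s with F(s) = 140/(s² + 196), so the result is (140/(s² + 196))/s = 140/(s(s² + 196))

Final answer: 140/(s(s² + 196))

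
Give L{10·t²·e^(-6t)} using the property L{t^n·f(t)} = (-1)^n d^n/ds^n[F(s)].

L{e^(-6t)} = 1/(s+6). d/ds[1/(s+6)] = -1/(s+6)². d²/ds²[1/(s+6)] = 2/(s+6)³. So L{t²·e^(-6t)} = (-1)² · 2/(s+6)³ = 2/(s+6)³. Then L{10·t²·e^(-6t)} = 10·2/(s+6)³ = 20/(s+6)³

Final answer: 20/(s+6)³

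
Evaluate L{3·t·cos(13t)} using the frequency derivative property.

L{cos(13t)} = s/(s² + 169). Derivative: d/ds[s/(s² + 169)] = [(s² + 169) - s·2s]/(s² + 169)² = (169 - s²)/(s² + 169)². So L{t·cos(13t)} = -F'(s) = (s² - 169)/(s² + 169)². Then L{3·t·cos(13t)} = 3·(s² - 169)/(s² + 169)²

Final answer: 3·(s² - 169)/(s² + 169)²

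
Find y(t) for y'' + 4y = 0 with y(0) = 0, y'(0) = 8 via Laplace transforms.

L{y''} + 4L{y} = 0. s²Y - 0 - 8 + 4Y = 0. Y(s² + 4) = 8. Y = (8)/(s² + 4). Inverting: y(t) = 4sin(2t)

Final answer: y(t) = 4sin(2t)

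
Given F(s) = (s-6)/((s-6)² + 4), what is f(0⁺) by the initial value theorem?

f(0⁺) = lim_{s→∞} sF(s) = lim_{s→∞} s(s-6)/((s-6)² + 4) = 1

Final answer: 1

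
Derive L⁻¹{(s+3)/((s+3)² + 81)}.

Using frequency shift: L⁻¹{(s-a)/((s-a)² + b²)} = e^(at)cos(bt). Here a=-3, b=9

Final answer: e^(-3t)·cos(9t)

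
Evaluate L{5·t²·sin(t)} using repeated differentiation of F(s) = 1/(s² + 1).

F(s) = 1/(s² + 1). F'(s) = -2s/(s² + 1)². F''(s) = -2(1 - 3s²)/(s² + 1)³ = (6s² - 2)/(s² + 1)³. So L{t²·sin(t)} = (-1)² F''(s) = (6s² - 2)/(s² + 1)³. Then L{5·t²·sin(t)} = 5·(6s² - 2)/(s² + 1)³ = (30s² - 10)/(s² + 1)³

Final answer: (30s² - 10)/(s² + 1)³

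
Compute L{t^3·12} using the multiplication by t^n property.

L{12} = 12/s. d^1/ds^1[1/s] = -1/s². d^2/ds^2[1/s] = 2/s^3. d^3/ds^3[1/s] = -6/s^4. So L{t^3} = (-1)^{3}·-6/s^4 = 6/s^4. Then L{t^3·12} = 12·6/s^4 = 72/s^4

Final answer: 72/s^4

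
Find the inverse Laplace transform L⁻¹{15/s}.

L⁻¹{c/s} = c, so L⁻¹{15/s} = 15

Final answer: 15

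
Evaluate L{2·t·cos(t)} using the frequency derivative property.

L{cos(t)} = s/(s² + 1). Derivative: d/ds[s/(s² + 1)] = [(s² + 1) - s·2s]/(s² + 1)² = (1 - s²)/(s² + 1)². So L{t·cos(t)} = -F'(s) = (s² - 1)/(s² + 1)². Then L{2·t·cos(t)} = 2·(s² - 1)/(s² + 1)²

Final answer: 2·(s² - 1)/(s² + 1)²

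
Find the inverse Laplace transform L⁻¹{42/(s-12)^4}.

L⁻¹{n!/(s-a)^(n+1)} = t^n·e^(at) with n=3, a=12. So L⁻¹{6/(s-12)^4} = t^3·e^(12t), and L⁻¹{42/(s-12)^4} = (42/6)·t^3·e^(12t) = 7·t^3·e^(12t)

Final answer: 7·t^3·e^(12t)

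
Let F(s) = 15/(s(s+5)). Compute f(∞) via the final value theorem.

f(∞) = lim_{s→0} s·15/(s(s+5)) = lim_{s→0} 15/(s+5) = 15/5 = 3

Final answer: 3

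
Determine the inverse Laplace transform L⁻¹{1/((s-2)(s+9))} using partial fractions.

Decompose: A/(s-2) + B/(s+9). A = 1/11, B = -1/11. f(t) = (e^(2t) - e^(-9t))/11

Final answer: (e^(2t) - e^(-9t))/11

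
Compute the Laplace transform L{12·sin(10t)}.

L{sin(ωt)} = ω/(s² + ω²), so L{sin(10t)} = 10/(s² + 100). Then L{12·sin(10t)} = 12·10/(s² + 100) = 120/(s² + 100)

Final answer: 120/(s² + 100)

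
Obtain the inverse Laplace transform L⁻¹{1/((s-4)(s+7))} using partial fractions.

Decompose: A/(s-4) + B/(s+7). A = 1/11, B = -1/11. f(t) = (e^(4t) - e^(-7t))/11

Final answer: (e^(4t) - e^(-7t))/11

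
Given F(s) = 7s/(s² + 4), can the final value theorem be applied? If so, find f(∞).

The final value theorem requires all poles of sF(s) in the left half-plane. sF(s) = 7s²/(s² + 4) has poles at s = ±2i (imaginary axis). Theorem does NOT apply (oscillatory system).

Final answer: Not applicable (oscillatory)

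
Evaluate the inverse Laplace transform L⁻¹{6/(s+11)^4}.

L⁻¹{n!/(s-a)^(n+1)} = t^n·e^(at), so L⁻¹{6/(s+11)^4} = t^3·e^(-11t)

Final answer: t^3·e^(-11t)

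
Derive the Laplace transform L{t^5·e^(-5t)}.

L{t^n·e^(at)} = n!/(s-a)^(n+1), so L{t^5·e^(-5t)} = 120/(s+5)^6

Final answer: 120/(s+5)^6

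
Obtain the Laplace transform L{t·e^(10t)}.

L{t^n·e^(at)} = n!/(s-a)^(n+1), so L{t·e^(10t)} = 1/(s-10)^2

Final answer: 1/(s-10)^2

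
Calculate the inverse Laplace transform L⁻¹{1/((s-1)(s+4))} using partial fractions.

Decompose: A/(s-1) + B/(s+4). A = 1/5, B = -1/5. f(t) = (e^t - e^(-4t))/5

Final answer: (e^t - e^(-4t))/5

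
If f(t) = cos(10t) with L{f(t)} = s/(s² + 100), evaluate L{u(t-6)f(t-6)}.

Time shift theorem: L{u(t-a)f(t-a)} = e^(-as)F(s). Here a=6, F(s) = s/(s² + 100), so L{u(t-6)f(t-6)} = e^(-6s)·s/(s² + 100)

Final answer: e^(-6s)·s/(s² + 100)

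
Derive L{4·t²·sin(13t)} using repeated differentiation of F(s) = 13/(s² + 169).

F(s) = 13/(s² + 169). F'(s) = -26s/(s² + 169)². F''(s) = -26(169 - 3s²)/(s² + 169)³ = (78s² - 4394)/(s² + 169)³. So L{t²·sin(13t)} = (-1)² F''(s) = (78s² - 4394)/(s² + 169)³. Then L{4·t²·sin(13t)} = 4·(78s² - 4394)/(s² + 169)³ = (312s² - 17576)/(s² + 169)³

Final answer: (312s² - 17576)/(s² + 169)³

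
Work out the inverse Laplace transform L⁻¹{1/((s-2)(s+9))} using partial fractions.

Decompose: A/(s-2) + B/(s+9). A = 1/11, B = -1/11. f(t) = (e^(2t) - e^(-9t))/11

Final answer: (e^(2t) - e^(-9t))/11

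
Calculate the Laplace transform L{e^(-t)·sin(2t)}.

L{e^(at)·sin(ωt)} = ω/((s-a)² + ω²), so L{e^(-t)·sin(2t)} = 2/((s+1)² + 4)

Final answer: 2/((s+1)² + 4)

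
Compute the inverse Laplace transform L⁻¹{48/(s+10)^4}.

L⁻¹{n!/(s-a)^(n+1)} = t^n·e^(at) with n=3, a=-10. So L⁻¹{6/(s+10)^4} = t^3·e^(-10t), and L⁻¹{48/(s+10)^4} = (48/6)·t^3·e^(-10t) = 8·t^3·e^(-10t)

Final answer: 8·t^3·e^(-10t)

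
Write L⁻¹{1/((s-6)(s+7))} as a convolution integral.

1/((s-6)(s+7)) = (1/(s-6))·(1/(s+7)) = L{e^(6t)}·L{e^(-7t)}. So f(t) = e^(6t)*e^(-7t) = ∫₀ᵗ e^(6τ)·e^(-7(t-τ)) dτ

Final answer: ∫₀ᵗ e^(6τ)·e^(-7(t-τ)) dτ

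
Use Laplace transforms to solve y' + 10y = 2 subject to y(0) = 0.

sY + 10Y = 2/s. Y = 2/(s(s+10)). Partial fractions: Y = 1/5/s - 1/5/(s+10)

Final answer: y(t) = 1/5(1 - e^(-10t))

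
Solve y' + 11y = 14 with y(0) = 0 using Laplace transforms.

sY + 11Y = 14/s. Y = 14/(s(s+11)). Partial fractions: Y = 14/11/s - 14/11/(s+11)

Final answer: y(t) = 14/11(1 - e^(-11t))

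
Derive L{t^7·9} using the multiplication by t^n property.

L{9} = 9/s. d^1/ds^1[1/s] = -1/s². d^2/ds^2[1/s] = 2/s^3. d^3/ds^3[1/s] = -6/s^4. d^4/ds^4[1/s] = 24/s^5. d^5/ds^5[1/s] = -120/s^6. d^6/ds^6[1/s] = 720/s^7. d^7/ds^7[1/s] = -5040/s^8. So L{t^7} = (-1)^{7}·-5040/s^8 = 5040/s^8. Then L{t^7·9} = 9·5040/s^8 = 45360/s^8

Final answer: 45360/s^8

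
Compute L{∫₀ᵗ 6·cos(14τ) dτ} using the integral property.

L{∫₀ᵗ f(τ)dτ} = F(s)/s with F(s) = 6s/(s² + 196), so the result is (6s/(s² + 196))/s = 6/(s² + 196)

Final answer: 6/(s² + 196)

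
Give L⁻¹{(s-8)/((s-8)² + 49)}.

Using frequency shift: L⁻¹{(s-a)/((s-a)² + b²)} = e^(at)cos(bt). Here a=8, b=7

Final answer: e^(8t)·cos(7t)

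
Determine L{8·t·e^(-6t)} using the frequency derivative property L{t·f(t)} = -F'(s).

L{e^(-6t)} = 1/(s+6). By frequency derivative: L{t·e^(-6t)} = -d/ds[1/(s+6)] = -(-1)/(s+6)² = 1/(s+6)². Then L{8·t·e^(-6t)} = 8·1/(s+6)² = 8/(s+6)²

Final answer: 8/(s+6)²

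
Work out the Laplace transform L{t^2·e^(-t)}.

L{t^n·e^(at)} = n!/(s-a)^(n+1), so L{t^2·e^(-t)} = 2/(s+1)^3

Final answer: 2/(s+1)^3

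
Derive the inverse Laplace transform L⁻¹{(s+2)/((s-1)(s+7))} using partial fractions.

Using partial fractions, f(t) = (3e^t + 5e^(-7t))/8

Final answer: (3e^t + 5e^(-7t))/8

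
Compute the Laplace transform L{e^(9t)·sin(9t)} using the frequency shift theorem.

Frequency shift: L{e^(at)f(t)} = F(s-a). L{e^(9t)·sin(9t)} = 9/((s-9)² + 81)

Final answer: 9/((s-9)² + 81)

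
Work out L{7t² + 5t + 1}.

L{7t² + 5t + 1} = 7·2/s³ + 5/s² + 1/s = 14/s³ + 5/s² + 1/s

Final answer: 14/s³ + 5/s² + 1/s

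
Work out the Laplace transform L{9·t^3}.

L{t^n} = n!/s^(n+1), so L{t^3} = 6/s^4. Then L{9·t^3} = 9·6/s^4 = 54/s^4

Final answer: 54/s^4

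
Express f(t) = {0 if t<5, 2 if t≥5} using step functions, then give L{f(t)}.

f(t) = 2·u(t-5). L{u(t-5)} = e^(-5s)/s, so L{f(t)} = 2·e^(-5s)/s

Final answer: 2·e^(-5s)/s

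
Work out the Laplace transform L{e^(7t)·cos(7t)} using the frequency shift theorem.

Frequency shift: L{e^(at)f(t)} = F(s-a). L{e^(7t)·cos(7t)} = (s-7)/((s-7)² + 49)

Final answer: (s-7)/((s-7)² + 49)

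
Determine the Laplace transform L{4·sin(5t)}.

L{sin(ωt)} = ω/(s² + ω²), so L{sin(5t)} = 5/(s² + 25). Then L{4·sin(5t)} = 4·5/(s² + 25) = 20/(s² + 25)

Final answer: 20/(s² + 25)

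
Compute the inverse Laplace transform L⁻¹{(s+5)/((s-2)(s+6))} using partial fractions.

Using partial fractions, f(t) = (7e^(2t) + e^(-6t))/8

Final answer: (7e^(2t) + e^(-6t))/8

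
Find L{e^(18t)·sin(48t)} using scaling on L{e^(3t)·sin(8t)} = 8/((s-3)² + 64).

Scaling with a=6: L{e^(18t)·sin(48t)} = (1/6) · 8/((s/6-3)² + 64). Simplifying: 48/((s-18)² + 2304)

Final answer: 48/((s-18)² + 2304)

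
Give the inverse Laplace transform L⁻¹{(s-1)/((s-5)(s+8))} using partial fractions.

Using partial fractions, f(t) = (4e^(5t) + 9e^(-8t))/13

Final answer: (4e^(5t) + 9e^(-8t))/13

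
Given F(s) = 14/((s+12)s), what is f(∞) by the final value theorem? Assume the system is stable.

f(∞) = lim_{s→0} sF(s) = lim_{s→0} 14/(s+12) = 7/6

Final answer: 7/6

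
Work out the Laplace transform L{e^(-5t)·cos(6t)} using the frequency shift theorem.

Frequency shift: L{e^(at)f(t)} = F(s-a). L{e^(-5t)·cos(6t)} = (s+5)/((s+5)² + 36)

Final answer: (s+5)/((s+5)² + 36)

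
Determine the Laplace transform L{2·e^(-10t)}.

L{e^(at)} = 1/(s-a), so L{e^(-10t)} = 1/(s+10). Then L{2·e^(-10t)} = 2/(s+10)

Final answer: 2/(s+10)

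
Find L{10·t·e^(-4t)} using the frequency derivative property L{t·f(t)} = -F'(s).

L{e^(-4t)} = 1/(s+4). By frequency derivative: L{t·e^(-4t)} = -d/ds[1/(s+4)] = -(-1)/(s+4)² = 1/(s+4)². Then L{10·t·e^(-4t)} = 10·1/(s+4)² = 10/(s+4)²

Final answer: 10/(s+4)²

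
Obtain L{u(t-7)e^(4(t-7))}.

u(t-a)f(t-a) with f(t)=e^(4t). L{e^(4t)} = 1/(s-4). By time shift: e^(-7s)/(s-4)

Final answer: e^(-7s)/(s-4)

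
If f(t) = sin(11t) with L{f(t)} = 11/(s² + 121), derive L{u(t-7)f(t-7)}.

Time shift theorem: L{u(t-a)f(t-a)} = e^(-as)F(s). Here a=7, F(s) = 11/(s² + 121), so L{u(t-7)f(t-7)} = e^(-7s)·11/(s² + 121)

Final answer: e^(-7s)·11/(s² + 121)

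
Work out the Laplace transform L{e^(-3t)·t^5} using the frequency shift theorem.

L{e^(at)·t^n} = n!/(s-a)^(n+1), so L{e^(-3t)·t^5} = 120/(s+3)^6

Final answer: 120/(s+3)^6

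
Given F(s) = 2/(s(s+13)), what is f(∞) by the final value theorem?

f(∞) = lim_{s→0} s·2/(s(s+13)) = lim_{s→0} 2/(s+13) = 2/13 = 2/13

Final answer: 2/13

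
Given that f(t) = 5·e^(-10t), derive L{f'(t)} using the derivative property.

f(0) = 5, F(s) = 5/(s+10). L{f'(t)} = s·F(s) - f(0) = 5s/(s+10) - 5 = (5s - 5(s+10))/(s+10) = -50/(s+10)

Final answer: -50/(s+10)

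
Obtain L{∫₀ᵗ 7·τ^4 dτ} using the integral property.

L{∫₀ᵗ f(τ)dτ} = F(s)/s with f(t) = 7t^4. F(s) = 168/s^5, so L{∫₀ᵗ 7·τ^4 dτ} = (168/s^5)/s = 168/s^6. (Check: ∫₀ᵗ 7·τ^4 dτ = 7t^5/5.)

Final answer: 168/s^6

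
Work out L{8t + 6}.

L{8t + 6} = 8·L{t} + 6·L{1} = 8/s² + 6/s

Final answer: 8/s² + 6/s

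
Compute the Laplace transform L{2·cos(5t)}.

L{cos(ωt)} = s/(s² + ω²), so L{cos(5t)} = s/(s² + 25). Then L{2·cos(5t)} = 2·s/(s² + 25) = 2s/(s² + 25)

Final answer: 2s/(s² + 25)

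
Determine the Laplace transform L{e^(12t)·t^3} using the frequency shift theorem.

L{e^(at)·t^n} = n!/(s-a)^(n+1), so L{e^(12t)·t^3} = 6/(s-12)^4

Final answer: 6/(s-12)^4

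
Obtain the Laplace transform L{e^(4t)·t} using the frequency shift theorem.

L{e^(at)·t^n} = n!/(s-a)^(n+1), so L{e^(4t)·t} = 1/(s-4)^2

Final answer: 1/(s-4)^2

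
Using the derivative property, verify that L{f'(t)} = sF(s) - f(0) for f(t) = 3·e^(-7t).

f'(t) = -21e^(-7t). Direct: L{f'(t)} = -21/(s+7). Property: s·3/(s+7) - 3 = (3s - 3(s+7))/(s+7) = -21/(s+7). ✓

Final answer: -21/(s+7)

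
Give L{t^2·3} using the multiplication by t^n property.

L{3} = 3/s. d^1/ds^1[1/s] = -1/s². d^2/ds^2[1/s] = 2/s^3. So L{t^2} = (-1)^{2}·2/s^3 = 2/s^3. Then L{t^2·3} = 3·2/s^3 = 6/s^3

Final answer: 6/s^3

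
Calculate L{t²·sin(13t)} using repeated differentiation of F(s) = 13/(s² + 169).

F(s) = 13/(s² + 169). F'(s) = -26s/(s² + 169)². F''(s) = -26(169 - 3s²)/(s² + 169)³ = (78s² - 4394)/(s² + 169)³. So L{t²·sin(13t)} = (-1)² F''(s) = (78s² - 4394)/(s² + 169)³

Final answer: (78s² - 4394)/(s² + 169)³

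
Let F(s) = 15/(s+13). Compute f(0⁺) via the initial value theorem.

f(0⁺) = lim_{s→∞} s·15/(s+13) = lim_{s→∞} 15s/(s+13) = 15

Final answer: 15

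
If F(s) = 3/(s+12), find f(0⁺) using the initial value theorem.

f(0⁺) = lim_{s→∞} s·3/(s+12) = lim_{s→∞} 3s/(s+12) = 3

Final answer: 3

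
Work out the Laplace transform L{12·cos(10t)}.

L{cos(ωt)} = s/(s² + ω²), so L{cos(10t)} = s/(s² + 100). Then L{12·cos(10t)} = 12·s/(s² + 100) = 12s/(s² + 100)

Final answer: 12s/(s² + 100)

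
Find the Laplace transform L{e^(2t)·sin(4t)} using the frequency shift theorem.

Frequency shift: L{e^(at)f(t)} = F(s-a). L{e^(2t)·sin(4t)} = 4/((s-2)² + 16)

Final answer: 4/((s-2)² + 16)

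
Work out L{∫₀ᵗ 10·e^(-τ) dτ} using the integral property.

L{∫₀ᵗ f(τ)dτ} = F(s)/s with F(s) = 10/(s+1), so L{∫₀ᵗ 10·e^(-τ) dτ} = 10/(s(s+1))

Final answer: 10/(s(s+1))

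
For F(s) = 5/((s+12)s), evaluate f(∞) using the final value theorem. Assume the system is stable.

f(∞) = lim_{s→0} sF(s) = lim_{s→0} 5/(s+12) = 5/12

Final answer: 5/12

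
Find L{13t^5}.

L{t^n} = n!/s^(n+1). So L{13t^5} = 13·5!/s^6 = 1560/s^6

Final answer: 1560/s^6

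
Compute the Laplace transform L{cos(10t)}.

L{cos(ωt)} = s/(s² + ω²), so L{cos(10t)} = s/(s² + 100)

Final answer: s/(s² + 100)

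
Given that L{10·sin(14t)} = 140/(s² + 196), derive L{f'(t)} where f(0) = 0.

L{f'(t)} = s·F(s) - f(0) = s·140/(s² + 196) - 0 = 140s/(s² + 196)

Final answer: 140s/(s² + 196)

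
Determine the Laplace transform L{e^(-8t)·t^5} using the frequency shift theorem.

L{e^(at)·t^n} = n!/(s-a)^(n+1), so L{e^(-8t)·t^5} = 120/(s+8)^6

Final answer: 120/(s+8)^6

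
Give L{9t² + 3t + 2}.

L{9t² + 3t + 2} = 9·2/s³ + 3/s² + 2/s = 18/s³ + 3/s² + 2/s

Final answer: 18/s³ + 3/s² + 2/s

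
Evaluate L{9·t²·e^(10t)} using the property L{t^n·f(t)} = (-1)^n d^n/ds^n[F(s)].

L{e^(10t)} = 1/(s-10). d/ds[1/(s-10)] = -1/(s-10)². d²/ds²[1/(s-10)] = 2/(s-10)³. So L{t²·e^(10t)} = (-1)² · 2/(s-10)³ = 2/(s-10)³. Then L{9·t²·e^(10t)} = 9·2/(s-10)³ = 18/(s-10)³

Final answer: 18/(s-10)³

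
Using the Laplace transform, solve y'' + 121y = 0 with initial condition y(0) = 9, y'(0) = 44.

L{y''} + 121L{y} = 0. s²Y - 9s - 44 + 121Y = 0. Y(s² + 121) = 9s + 44. Y = (9s + 44)/(s² + 121). Inverting: y(t) = 9cos(11t) + 4sin(11t)

Final answer: y(t) = 9cos(11t) + 4sin(11t)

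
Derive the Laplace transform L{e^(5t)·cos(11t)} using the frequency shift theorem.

Frequency shift: L{e^(at)f(t)} = F(s-a). L{e^(5t)·cos(11t)} = (s-5)/((s-5)² + 121)

Final answer: (s-5)/((s-5)² + 121)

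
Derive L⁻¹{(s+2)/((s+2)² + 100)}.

Using frequency shift: L⁻¹{(s-a)/((s-a)² + b²)} = e^(at)cos(bt). Here a=-2, b=10

Final answer: e^(-2t)·cos(10t)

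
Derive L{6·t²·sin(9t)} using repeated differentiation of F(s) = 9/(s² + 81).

F(s) = 9/(s² + 81). F'(s) = -18s/(s² + 81)². F''(s) = -18(81 - 3s²)/(s² + 81)³ = (54s² - 1458)/(s² + 81)³. So L{t²·sin(9t)} = (-1)² F''(s) = (54s² - 1458)/(s² + 81)³. Then L{6·t²·sin(9t)} = 6·(54s² - 1458)/(s² + 81)³ = (324s² - 8748)/(s² + 81)³

Final answer: (324s² - 8748)/(s² + 81)³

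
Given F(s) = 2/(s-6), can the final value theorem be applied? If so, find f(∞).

sF(s) = 2s/(s-6) has a pole at s = 6 in the right half-plane. Theorem does NOT apply (unstable system; f(t) = 2·e^(6t) grows without bound).

Final answer: Not applicable (unstable)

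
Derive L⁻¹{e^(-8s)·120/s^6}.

L⁻¹{120/s^6} = t^5. By the time shift theorem, L⁻¹{e^(-as)F(s)} = u(t-a)f(t-a) with a=8, so L⁻¹{e^(-8s)·120/s^6} = u(t-8)·(t-8)^5

Final answer: u(t-8)·(t-8)^5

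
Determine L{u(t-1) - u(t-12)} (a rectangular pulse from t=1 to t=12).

L{u(t-a)} = e^(-as)/s. L{u(t-1) - u(t-12)} = (e^(-s) - e^(-12s))/s

Final answer: (e^(-s) - e^(-12s))/s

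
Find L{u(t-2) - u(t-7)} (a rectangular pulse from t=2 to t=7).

L{u(t-a)} = e^(-as)/s. L{u(t-2) - u(t-7)} = (e^(-2s) - e^(-7s))/s

Final answer: (e^(-2s) - e^(-7s))/s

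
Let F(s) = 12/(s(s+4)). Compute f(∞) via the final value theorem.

f(∞) = lim_{s→0} s·12/(s(s+4)) = lim_{s→0} 12/(s+4) = 12/4 = 3

Final answer: 3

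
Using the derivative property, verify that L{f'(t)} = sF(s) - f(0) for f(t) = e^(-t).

f'(t) = -e^(-t). Direct: L{f'(t)} = -1/(s+1). Property: s·1/(s+1) - 1 = (s - (s+1))/(s+1) = -1/(s+1). ✓

Final answer: -1/(s+1)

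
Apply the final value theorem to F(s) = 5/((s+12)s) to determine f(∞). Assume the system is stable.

f(∞) = lim_{s→0} sF(s) = lim_{s→0} 5/(s+12) = 5/12

Final answer: 5/12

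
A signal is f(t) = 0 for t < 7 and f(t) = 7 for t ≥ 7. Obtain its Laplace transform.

f(t) = 7·u(t-7). L{u(t-7)} = e^(-7s)/s, so L{f(t)} = 7·e^(-7s)/s

Final answer: 7·e^(-7s)/s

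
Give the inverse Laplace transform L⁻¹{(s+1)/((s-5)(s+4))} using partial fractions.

Using partial fractions, f(t) = (6e^(5t) + 3e^(-4t))/9

Final answer: (6e^(5t) + 3e^(-4t))/9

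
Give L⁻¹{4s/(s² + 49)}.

This is the form c·s/(s² + a²) with a = 7, c = 4. L⁻¹ = 4·cos(7t)

Final answer: 4·cos(7t)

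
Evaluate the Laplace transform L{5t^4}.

L{5t^4} = 5 · L{t^4} = 5 · 24/s^5 = 120/s^5

Final answer: 120/s^5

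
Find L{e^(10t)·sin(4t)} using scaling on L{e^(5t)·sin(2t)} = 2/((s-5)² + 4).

Scaling with a=2: L{e^(10t)·sin(4t)} = (1/2) · 2/((s/2-5)² + 4). Simplifying: 4/((s-10)² + 16)

Final answer: 4/((s-10)² + 16)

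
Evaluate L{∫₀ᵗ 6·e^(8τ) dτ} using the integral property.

L{∫₀ᵗ f(τ)dτ} = F(s)/s with F(s) = 6/(s-8), so L{∫₀ᵗ 6·e^(8τ) dτ} = 6/(s(s-8))

Final answer: 6/(s(s-8))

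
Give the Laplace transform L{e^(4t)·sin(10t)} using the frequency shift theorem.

Frequency shift: L{e^(at)f(t)} = F(s-a). L{e^(4t)·sin(10t)} = 10/((s-4)² + 100)

Final answer: 10/((s-4)² + 100)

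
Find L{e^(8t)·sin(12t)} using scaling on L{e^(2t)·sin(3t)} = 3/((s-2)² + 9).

Scaling with a=4: L{e^(8t)·sin(12t)} = (1/4) · 3/((s/4-2)² + 9). Simplifying: 12/((s-8)² + 144)

Final answer: 12/((s-8)² + 144)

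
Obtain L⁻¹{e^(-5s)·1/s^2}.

L⁻¹{1/s^2} = t. By the time shift theorem, L⁻¹{e^(-as)F(s)} = u(t-a)f(t-a) with a=5, so L⁻¹{e^(-5s)·1/s^2} = u(t-5)·(t-5)

Final answer: u(t-5)·(t-5)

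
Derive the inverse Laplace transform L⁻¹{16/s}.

L⁻¹{c/s} = c, so L⁻¹{16/s} = 16

Final answer: 16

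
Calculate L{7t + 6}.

L{7t + 6} = 7·L{t} + 6·L{1} = 7/s² + 6/s

Final answer: 7/s² + 6/s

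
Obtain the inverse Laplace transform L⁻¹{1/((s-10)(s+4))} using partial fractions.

Decompose: A/(s-10) + B/(s+4). A = 1/14, B = -1/14. f(t) = (e^(10t) - e^(-4t))/14

Final answer: (e^(10t) - e^(-4t))/14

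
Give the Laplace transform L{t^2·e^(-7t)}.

L{t^n·e^(at)} = n!/(s-a)^(n+1), so L{t^2·e^(-7t)} = 2/(s+7)^3

Final answer: 2/(s+7)^3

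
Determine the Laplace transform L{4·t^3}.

L{t^n} = n!/s^(n+1), so L{t^3} = 6/s^4. Then L{4·t^3} = 4·6/s^4 = 24/s^4

Final answer: 24/s^4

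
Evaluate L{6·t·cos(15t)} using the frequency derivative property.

L{cos(15t)} = s/(s² + 225). Derivative: d/ds[s/(s² + 225)] = [(s² + 225) - s·2s]/(s² + 225)² = (225 - s²)/(s² + 225)². So L{t·cos(15t)} = -F'(s) = (s² - 225)/(s² + 225)². Then L{6·t·cos(15t)} = 6·(s² - 225)/(s² + 225)²

Final answer: 6·(s² - 225)/(s² + 225)²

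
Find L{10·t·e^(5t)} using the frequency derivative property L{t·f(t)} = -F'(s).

L{e^(5t)} = 1/(s-5). By frequency derivative: L{t·e^(5t)} = -d/ds[1/(s-5)] = -(-1)/(s-5)² = 1/(s-5)². Then L{10·t·e^(5t)} = 10·1/(s-5)² = 10/(s-5)²

Final answer: 10/(s-5)²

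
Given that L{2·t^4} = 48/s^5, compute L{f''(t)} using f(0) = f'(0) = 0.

L{f''(t)} = s²F(s) - sf(0) - f'(0) = s²·48/s^5 - 0 - 0 = 48/s^3

Final answer: 48/s^3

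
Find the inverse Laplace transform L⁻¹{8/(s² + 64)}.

L⁻¹{8/(s² + 64)} = sin(8t)

Final answer: sin(8t)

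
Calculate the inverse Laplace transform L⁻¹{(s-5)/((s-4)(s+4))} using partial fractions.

Using partial fractions, f(t) = (-e^(4t) + 9e^(-4t))/8

Final answer: (-e^(4t) + 9e^(-4t))/8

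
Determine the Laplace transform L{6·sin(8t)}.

L{sin(ωt)} = ω/(s² + ω²), so L{sin(8t)} = 8/(s² + 64). Then L{6·sin(8t)} = 6·8/(s² + 64) = 48/(s² + 64)

Final answer: 48/(s² + 64)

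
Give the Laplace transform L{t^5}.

L{t^n} = n!/s^(n+1), so L{t^5} = 120/s^6

Final answer: 120/s^6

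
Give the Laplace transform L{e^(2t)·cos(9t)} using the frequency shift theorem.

Frequency shift: L{e^(at)f(t)} = F(s-a). L{e^(2t)·cos(9t)} = (s-2)/((s-2)² + 81)

Final answer: (s-2)/((s-2)² + 81)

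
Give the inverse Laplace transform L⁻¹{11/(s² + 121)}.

L⁻¹{11/(s² + 121)} = sin(11t)

Final answer: sin(11t)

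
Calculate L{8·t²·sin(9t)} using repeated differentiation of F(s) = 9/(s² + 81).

F(s) = 9/(s² + 81). F'(s) = -18s/(s² + 81)². F''(s) = -18(81 - 3s²)/(s² + 81)³ = (54s² - 1458)/(s² + 81)³. So L{t²·sin(9t)} = (-1)² F''(s) = (54s² - 1458)/(s² + 81)³. Then L{8·t²·sin(9t)} = 8·(54s² - 1458)/(s² + 81)³ = (432s² - 11664)/(s² + 81)³

Final answer: (432s² - 11664)/(s² + 81)³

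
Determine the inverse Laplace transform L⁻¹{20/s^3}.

L⁻¹{n!/s^(n+1)} = t^n with n=2. So L⁻¹{2/s^3} = t^2, and L⁻¹{20/s^3} = (20/2)·t^2 = 10·t^2

Final answer: 10·t^2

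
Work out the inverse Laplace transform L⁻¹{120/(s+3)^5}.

L⁻¹{n!/(s-a)^(n+1)} = t^n·e^(at) with n=4, a=-3. So L⁻¹{24/(s+3)^5} = t^4·e^(-3t), and L⁻¹{120/(s+3)^5} = (120/24)·t^4·e^(-3t) = 5·t^4·e^(-3t)

Final answer: 5·t^4·e^(-3t)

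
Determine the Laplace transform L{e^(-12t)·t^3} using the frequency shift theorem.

L{e^(at)·t^n} = n!/(s-a)^(n+1), so L{e^(-12t)·t^3} = 6/(s+12)^4

Final answer: 6/(s+12)^4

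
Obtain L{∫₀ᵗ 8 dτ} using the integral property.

L{∫₀ᵗ f(τ)dτ} = F(s)/s with f(t) = 8. F(s) = 8/s, so L{∫₀ᵗ 8 dτ} = (8/s)/s = 8/s². (Check: ∫₀ᵗ 8 dτ = 8t.)

Final answer: 8/s²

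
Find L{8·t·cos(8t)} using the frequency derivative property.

L{cos(8t)} = s/(s² + 64). Derivative: d/ds[s/(s² + 64)] = [(s² + 64) - s·2s]/(s² + 64)² = (64 - s²)/(s² + 64)². So L{t·cos(8t)} = -F'(s) = (s² - 64)/(s² + 64)². Then L{8·t·cos(8t)} = 8·(s² - 64)/(s² + 64)²

Final answer: 8·(s² - 64)/(s² + 64)²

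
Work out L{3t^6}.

L{t^n} = n!/s^(n+1). So L{3t^6} = 3·6!/s^7 = 2160/s^7

Final answer: 2160/s^7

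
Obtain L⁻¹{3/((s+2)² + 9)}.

Form: b/((s-a)² + b²) → e^(at)sin(bt). With a=-2, b=3

Final answer: e^(-2t)·sin(3t)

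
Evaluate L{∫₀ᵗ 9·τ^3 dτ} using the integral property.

L{∫₀ᵗ f(τ)dτ} = F(s)/s with f(t) = 9t^3. F(s) = 54/s^4, so L{∫₀ᵗ 9·τ^3 dτ} = (54/s^4)/s = 54/s^5. (Check: ∫₀ᵗ 9·τ^3 dτ = 9t^4/4.)

Final answer: 54/s^5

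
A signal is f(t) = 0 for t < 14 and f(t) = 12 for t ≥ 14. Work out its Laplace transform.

f(t) = 12·u(t-14). L{u(t-14)} = e^(-14s)/s, so L{f(t)} = 12·e^(-14s)/s

Final answer: 12·e^(-14s)/s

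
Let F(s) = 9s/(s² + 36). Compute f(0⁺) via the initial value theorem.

f(0⁺) = lim_{s→∞} s·9s/(s² + 36) = lim_{s→∞} 9s²/(s² + 36) = 9

Final answer: 9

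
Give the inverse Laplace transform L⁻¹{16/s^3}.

L⁻¹{n!/s^(n+1)} = t^n with n=2. So L⁻¹{2/s^3} = t^2, and L⁻¹{16/s^3} = (16/2)·t^2 = 8·t^2

Final answer: 8·t^2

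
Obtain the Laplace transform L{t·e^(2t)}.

L{t^n·e^(at)} = n!/(s-a)^(n+1), so L{t·e^(2t)} = 1/(s-2)^2

Final answer: 1/(s-2)^2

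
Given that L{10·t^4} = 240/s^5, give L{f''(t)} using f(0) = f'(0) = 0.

L{f''(t)} = s²F(s) - sf(0) - f'(0) = s²·240/s^5 - 0 - 0 = 240/s^3

Final answer: 240/s^3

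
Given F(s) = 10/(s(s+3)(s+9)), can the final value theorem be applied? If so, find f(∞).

Poles of sF(s) = 10/((s+3)(s+9)) are at s = -3 and s = -9, both in the left half-plane. Theorem applies. f(∞) = lim_{s→0} sF(s) = 10/(3·9) = 10/27

Final answer: 10/27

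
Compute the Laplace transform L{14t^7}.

L{14t^7} = 14 · L{t^7} = 14 · 5040/s^8 = 70560/s^8

Final answer: 70560/s^8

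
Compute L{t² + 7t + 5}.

L{t² + 7t + 5} = 2/s³ + 7/s² + 5/s = 2/s³ + 7/s² + 5/s

Final answer: 2/s³ + 7/s² + 5/s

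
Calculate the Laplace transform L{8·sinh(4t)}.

L{sinh(ωt)} = ω/(s² - ω²), so L{sinh(4t)} = 4/(s² - 16). Then L{8·sinh(4t)} = 8·4/(s² - 16) = 32/(s² - 16)

Final answer: 32/(s² - 16)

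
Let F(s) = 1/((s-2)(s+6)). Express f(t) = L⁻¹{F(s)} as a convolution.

1/((s-2)(s+6)) = (1/(s-2))·(1/(s+6)) = L{e^(2t)}·L{e^(-6t)}. So f(t) = e^(2t)*e^(-6t) = ∫₀ᵗ e^(2τ)·e^(-6(t-τ)) dτ

Final answer: ∫₀ᵗ e^(2τ)·e^(-6(t-τ)) dτ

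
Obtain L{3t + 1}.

L{3t + 1} = 3·L{t} + L{1} = 3/s² + 1/s

Final answer: 3/s² + 1/s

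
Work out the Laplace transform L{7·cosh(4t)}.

L{cosh(ωt)} = s/(s² - ω²), so L{cosh(4t)} = s/(s² - 16). Then L{7·cosh(4t)} = 7·s/(s² - 16) = 7s/(s² - 16)

Final answer: 7s/(s² - 16)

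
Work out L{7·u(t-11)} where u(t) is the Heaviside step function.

L{u(t-a)} = e^(-as)/s. Here a=11, so L{u(t-11)} = e^(-11s)/s, and L{7·u(t-11)} = 7·e^(-11s)/s

Final answer: 7·e^(-11s)/s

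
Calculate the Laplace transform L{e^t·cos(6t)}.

L{e^(at)·cos(ωt)} = (s-a)/((s-a)² + ω²), so L{e^t·cos(6t)} = (s-1)/((s-1)² + 36)

Final answer: (s-1)/((s-1)² + 36)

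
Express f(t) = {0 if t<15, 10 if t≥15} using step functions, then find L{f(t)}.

f(t) = 10·u(t-15). L{u(t-15)} = e^(-15s)/s, so L{f(t)} = 10·e^(-15s)/s

Final answer: 10·e^(-15s)/s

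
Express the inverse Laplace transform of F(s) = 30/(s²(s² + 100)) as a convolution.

30/(s²(s² + 100)) = (1/s²)·(30/(s² + 100)) = L{t}·L{3·sin(10t)}. So f(t) = t*(3·sin(10t)) = ∫₀ᵗ 3τ·sin(10(t-τ)) dτ

Final answer: ∫₀ᵗ 3τ·sin(10(t-τ)) dτ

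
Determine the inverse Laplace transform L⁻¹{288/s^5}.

L⁻¹{n!/s^(n+1)} = t^n with n=4. So L⁻¹{24/s^5} = t^4, and L⁻¹{288/s^5} = (288/24)·t^4 = 12·t^4

Final answer: 12·t^4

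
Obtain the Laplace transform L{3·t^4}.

L{t^n} = n!/s^(n+1), so L{t^4} = 24/s^5. Then L{3·t^4} = 3·24/s^5 = 72/s^5

Final answer: 72/s^5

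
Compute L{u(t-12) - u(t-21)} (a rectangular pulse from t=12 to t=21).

L{u(t-a)} = e^(-as)/s. L{u(t-12) - u(t-21)} = (e^(-12s) - e^(-21s))/s

Final answer: (e^(-12s) - e^(-21s))/s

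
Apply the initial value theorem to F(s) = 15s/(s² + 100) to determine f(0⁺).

f(0⁺) = lim_{s→∞} s·15s/(s² + 100) = lim_{s→∞} 15s²/(s² + 100) = 15

Final answer: 15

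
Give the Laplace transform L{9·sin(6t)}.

L{sin(ωt)} = ω/(s² + ω²), so L{sin(6t)} = 6/(s² + 36). Then L{9·sin(6t)} = 9·6/(s² + 36) = 54/(s² + 36)

Final answer: 54/(s² + 36)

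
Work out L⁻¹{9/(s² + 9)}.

This is the form c·a/(s² + a²) with a = 3, c = 3. L⁻¹ = 3·sin(3t)

Final answer: 3·sin(3t)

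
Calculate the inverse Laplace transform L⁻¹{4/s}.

L⁻¹{c/s} = c, so L⁻¹{4/s} = 4

Final answer: 4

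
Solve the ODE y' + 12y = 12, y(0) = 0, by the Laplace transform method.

sY + 12Y = 12/s. Y = 12/(s(s+12)). Partial fractions: Y = 1/s - 1/(s+12)

Final answer: y(t) = (1 - e^(-12t))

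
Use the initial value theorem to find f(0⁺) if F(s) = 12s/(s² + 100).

f(0⁺) = lim_{s→∞} s·12s/(s² + 100) = lim_{s→∞} 12s²/(s² + 100) = 12

Final answer: 12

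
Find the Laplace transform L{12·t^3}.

L{t^n} = n!/s^(n+1), so L{t^3} = 6/s^4. Then L{12·t^3} = 12·6/s^4 = 72/s^4

Final answer: 72/s^4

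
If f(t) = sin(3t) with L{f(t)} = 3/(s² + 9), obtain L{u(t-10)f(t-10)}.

Time shift theorem: L{u(t-a)f(t-a)} = e^(-as)F(s). Here a=10, F(s) = 3/(s² + 9), so L{u(t-10)f(t-10)} = e^(-10s)·3/(s² + 9)

Final answer: e^(-10s)·3/(s² + 9)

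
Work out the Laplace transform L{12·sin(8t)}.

L{sin(ωt)} = ω/(s² + ω²), so L{sin(8t)} = 8/(s² + 64). Then L{12·sin(8t)} = 12·8/(s² + 64) = 96/(s² + 64)

Final answer: 96/(s² + 64)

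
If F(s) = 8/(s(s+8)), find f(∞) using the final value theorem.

f(∞) = lim_{s→0} s·8/(s(s+8)) = lim_{s→0} 8/(s+8) = 8/8 = 1

Final answer: 1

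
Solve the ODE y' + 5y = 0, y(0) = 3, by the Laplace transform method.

L{y'} + 5L{y} = 0. sY - 3 + 5Y = 0. Y(s+5) = 3. Y = 3/(s+5)

Final answer: y(t) = 3e^(-5t)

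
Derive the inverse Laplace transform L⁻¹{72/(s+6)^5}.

L⁻¹{n!/(s-a)^(n+1)} = t^n·e^(at) with n=4, a=-6. So L⁻¹{24/(s+6)^5} = t^4·e^(-6t), and L⁻¹{72/(s+6)^5} = (72/24)·t^4·e^(-6t) = 3·t^4·e^(-6t)

Final answer: 3·t^4·e^(-6t)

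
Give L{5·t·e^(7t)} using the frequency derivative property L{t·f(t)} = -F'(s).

L{e^(7t)} = 1/(s-7). By frequency derivative: L{t·e^(7t)} = -d/ds[1/(s-7)] = -(-1)/(s-7)² = 1/(s-7)². Then L{5·t·e^(7t)} = 5·1/(s-7)² = 5/(s-7)²

Final answer: 5/(s-7)²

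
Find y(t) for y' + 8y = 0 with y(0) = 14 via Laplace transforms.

L{y'} + 8L{y} = 0. sY - 14 + 8Y = 0. Y(s+8) = 14. Y = 14/(s+8)

Final answer: y(t) = 14e^(-8t)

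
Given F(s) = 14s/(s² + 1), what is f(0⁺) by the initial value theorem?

f(0⁺) = lim_{s→∞} s·14s/(s² + 1) = lim_{s→∞} 14s²/(s² + 1) = 14

Final answer: 14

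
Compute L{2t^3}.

L{t^n} = n!/s^(n+1). So L{2t^3} = 2·3!/s^4 = 12/s^4

Final answer: 12/s^4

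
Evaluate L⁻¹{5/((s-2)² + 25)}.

Form: b/((s-a)² + b²) → e^(at)sin(bt). With a=2, b=5

Final answer: e^(2t)·sin(5t)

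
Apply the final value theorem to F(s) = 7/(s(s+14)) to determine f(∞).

f(∞) = lim_{s→0} s·7/(s(s+14)) = lim_{s→0} 7/(s+14) = 7/14 = 1/2

Final answer: 1/2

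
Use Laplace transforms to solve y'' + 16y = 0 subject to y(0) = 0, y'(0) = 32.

L{y''} + 16L{y} = 0. s²Y - 0 - 32 + 16Y = 0. Y(s² + 16) = 32. Y = (32)/(s² + 16). Inverting: y(t) = 8sin(4t)

Final answer: y(t) = 8sin(4t)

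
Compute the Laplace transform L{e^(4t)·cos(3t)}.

L{e^(at)·cos(ωt)} = (s-a)/((s-a)² + ω²), so L{e^(4t)·cos(3t)} = (s-4)/((s-4)² + 9)

Final answer: (s-4)/((s-4)² + 9)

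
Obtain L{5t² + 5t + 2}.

L{5t² + 5t + 2} = 5·2/s³ + 5/s² + 2/s = 10/s³ + 5/s² + 2/s

Final answer: 10/s³ + 5/s² + 2/s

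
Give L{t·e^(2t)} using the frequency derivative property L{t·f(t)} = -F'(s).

L{e^(2t)} = 1/(s-2). By frequency derivative: L{t·e^(2t)} = -d/ds[1/(s-2)] = -(-1)/(s-2)² = 1/(s-2)²

Final answer: 1/(s-2)²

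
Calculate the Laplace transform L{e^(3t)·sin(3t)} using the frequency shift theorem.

Frequency shift: L{e^(at)f(t)} = F(s-a). L{e^(3t)·sin(3t)} = 3/((s-3)² + 9)

Final answer: 3/((s-3)² + 9)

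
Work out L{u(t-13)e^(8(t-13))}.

u(t-a)f(t-a) with f(t)=e^(8t). L{e^(8t)} = 1/(s-8). By time shift: e^(-13s)/(s-8)

Final answer: e^(-13s)/(s-8)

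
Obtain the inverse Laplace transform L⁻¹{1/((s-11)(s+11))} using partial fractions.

Decompose: A/(s-11) + B/(s+11). A = 1/22, B = -1/22. f(t) = (e^(11t) - e^(-11t))/22

Final answer: (e^(11t) - e^(-11t))/22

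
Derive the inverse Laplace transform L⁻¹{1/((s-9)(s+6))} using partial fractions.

Decompose: A/(s-9) + B/(s+6). A = 1/15, B = -1/15. f(t) = (e^(9t) - e^(-6t))/15

Final answer: (e^(9t) - e^(-6t))/15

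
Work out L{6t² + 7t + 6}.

L{6t² + 7t + 6} = 6·2/s³ + 7/s² + 6/s = 12/s³ + 7/s² + 6/s

Final answer: 12/s³ + 7/s² + 6/s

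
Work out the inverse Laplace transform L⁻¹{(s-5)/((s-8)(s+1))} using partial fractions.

Using partial fractions, f(t) = (3e^(8t) + 6e^(-t))/9

Final answer: (3e^(8t) + 6e^(-t))/9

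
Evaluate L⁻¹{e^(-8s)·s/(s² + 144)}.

L⁻¹{s/(s² + 144)} = cos(12t). By the time shift theorem, L⁻¹{e^(-as)F(s)} = u(t-a)f(t-a) with a=8, so L⁻¹{e^(-8s)·s/(s² + 144)} = u(t-8)·cos(12(t-8))

Final answer: u(t-8)·cos(12(t-8))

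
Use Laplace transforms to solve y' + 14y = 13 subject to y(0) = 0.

sY + 14Y = 13/s. Y = 13/(s(s+14)). Partial fractions: Y = 13/14/s - 13/14/(s+14)

Final answer: y(t) = 13/14(1 - e^(-14t))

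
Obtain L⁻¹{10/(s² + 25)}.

This is the form c·a/(s² + a²) with a = 5, c = 2. L⁻¹ = 2·sin(5t)

Final answer: 2·sin(5t)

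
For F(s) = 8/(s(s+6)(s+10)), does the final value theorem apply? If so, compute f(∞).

Poles of sF(s) = 8/((s+6)(s+10)) are at s = -6 and s = -10, both in the left half-plane. Theorem applies. f(∞) = lim_{s→0} sF(s) = 8/(6·10) = 2/15

Final answer: 2/15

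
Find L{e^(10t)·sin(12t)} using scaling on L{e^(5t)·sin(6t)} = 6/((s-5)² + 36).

Scaling with a=2: L{e^(10t)·sin(12t)} = (1/2) · 6/((s/2-5)² + 36). Simplifying: 12/((s-10)² + 144)

Final answer: 12/((s-10)² + 144)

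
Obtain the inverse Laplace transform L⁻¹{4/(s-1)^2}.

L⁻¹{n!/(s-a)^(n+1)} = t^n·e^(at) with n=1, a=1. So L⁻¹{1/(s-1)^2} = t·e^t, and L⁻¹{4/(s-1)^2} = (4/1)·t·e^t = 4·t·e^t

Final answer: 4·t·e^t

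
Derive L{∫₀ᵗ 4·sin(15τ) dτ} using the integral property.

L{∫₀ᵗ f(τ)dτ} = F(s)/s with F(s) = 60/(s² + 225), so the result is (60/(s² + 225))/s = 60/(s(s² + 225))

Final answer: 60/(s(s² + 225))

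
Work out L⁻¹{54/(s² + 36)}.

This is the form c·a/(s² + a²) with a = 6, c = 9. L⁻¹ = 9·sin(6t)

Final answer: 9·sin(6t)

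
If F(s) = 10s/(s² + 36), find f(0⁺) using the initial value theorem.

f(0⁺) = lim_{s→∞} s·10s/(s² + 36) = lim_{s→∞} 10s²/(s² + 36) = 10

Final answer: 10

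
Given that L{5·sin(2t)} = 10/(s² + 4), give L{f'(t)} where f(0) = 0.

L{f'(t)} = s·F(s) - f(0) = s·10/(s² + 4) - 0 = 10s/(s² + 4)

Final answer: 10s/(s² + 4)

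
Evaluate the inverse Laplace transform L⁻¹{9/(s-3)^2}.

L⁻¹{n!/(s-a)^(n+1)} = t^n·e^(at) with n=1, a=3. So L⁻¹{1/(s-3)^2} = t·e^(3t), and L⁻¹{9/(s-3)^2} = (9/1)·t·e^(3t) = 9·t·e^(3t)

Final answer: 9·t·e^(3t)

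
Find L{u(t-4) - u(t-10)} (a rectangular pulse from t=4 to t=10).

L{u(t-a)} = e^(-as)/s. L{u(t-4) - u(t-10)} = (e^(-4s) - e^(-10s))/s

Final answer: (e^(-4s) - e^(-10s))/s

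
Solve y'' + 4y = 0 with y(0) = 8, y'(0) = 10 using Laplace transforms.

L{y''} + 4L{y} = 0. s²Y - 8s - 10 + 4Y = 0. Y(s² + 4) = 8s + 10. Y = (8s + 10)/(s² + 4). Inverting: y(t) = 8cos(2t) + 5sin(2t)

Final answer: y(t) = 8cos(2t) + 5sin(2t)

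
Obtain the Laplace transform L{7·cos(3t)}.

L{cos(ωt)} = s/(s² + ω²), so L{cos(3t)} = s/(s² + 9). Then L{7·cos(3t)} = 7·s/(s² + 9) = 7s/(s² + 9)

Final answer: 7s/(s² + 9)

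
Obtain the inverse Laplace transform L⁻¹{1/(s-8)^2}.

L⁻¹{n!/(s-a)^(n+1)} = t^n·e^(at), so L⁻¹{1/(s-8)^2} = t·e^(8t)

Final answer: t·e^(8t)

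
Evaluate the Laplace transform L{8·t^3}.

L{t^n} = n!/s^(n+1), so L{t^3} = 6/s^4. Then L{8·t^3} = 8·6/s^4 = 48/s^4

Final answer: 48/s^4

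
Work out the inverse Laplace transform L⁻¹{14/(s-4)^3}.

L⁻¹{n!/(s-a)^(n+1)} = t^n·e^(at) with n=2, a=4. So L⁻¹{2/(s-4)^3} = t^2·e^(4t), and L⁻¹{14/(s-4)^3} = (14/2)·t^2·e^(4t) = 7·t^2·e^(4t)

Final answer: 7·t^2·e^(4t)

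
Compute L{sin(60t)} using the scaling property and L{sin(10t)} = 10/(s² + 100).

Using L{f(at)} = (1/a)F(s/a) with a=6: L{sin(60t)} = (1/6) · 10/((s/6)² + 100) = (1/6) · 10·36/(s² + 3600) = 60/(s² + 3600)

Final answer: 60/(s² + 3600)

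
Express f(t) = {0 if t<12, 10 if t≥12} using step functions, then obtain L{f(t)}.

f(t) = 10·u(t-12). L{u(t-12)} = e^(-12s)/s, so L{f(t)} = 10·e^(-12s)/s

Final answer: 10·e^(-12s)/s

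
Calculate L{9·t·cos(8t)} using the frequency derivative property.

L{cos(8t)} = s/(s² + 64). Derivative: d/ds[s/(s² + 64)] = [(s² + 64) - s·2s]/(s² + 64)² = (64 - s²)/(s² + 64)². So L{t·cos(8t)} = -F'(s) = (s² - 64)/(s² + 64)². Then L{9·t·cos(8t)} = 9·(s² - 64)/(s² + 64)²

Final answer: 9·(s² - 64)/(s² + 64)²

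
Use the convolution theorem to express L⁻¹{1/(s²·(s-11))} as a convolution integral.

1/(s²·(s-11)) = (1/s^2)·(1/(s-11)) = L{t}·L{e^(11t)}. So f(t) = t*e^(11t) = ∫₀ᵗ τ·e^(11(t-τ)) dτ

Final answer: ∫₀ᵗ τ·e^(11(t-τ)) dτ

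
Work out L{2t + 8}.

L{2t + 8} = 2·L{t} + 8·L{1} = 2/s² + 8/s

Final answer: 2/s² + 8/s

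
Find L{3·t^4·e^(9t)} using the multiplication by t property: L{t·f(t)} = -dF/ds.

Using L{t^n·e^(at)} = n!/(s-a)^(n+1), L{t^4·e^(9t)} = 24/(s-9)^5, so L{3·t^4·e^(9t)} = 3·24/(s-9)^5 = 72/(s-9)^5

Final answer: 72/(s-9)^5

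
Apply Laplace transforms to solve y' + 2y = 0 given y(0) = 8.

L{y'} + 2L{y} = 0. sY - 8 + 2Y = 0. Y(s+2) = 8. Y = 8/(s+2)

Final answer: y(t) = 8e^(-2t)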